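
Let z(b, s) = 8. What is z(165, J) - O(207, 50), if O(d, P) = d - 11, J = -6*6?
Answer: -188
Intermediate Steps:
J = -36
O(d, P) = -11 + d
z(165, J) - O(207, 50) = 8 - (-11 + 207) = 8 - 1*196 = 8 - 196 = -188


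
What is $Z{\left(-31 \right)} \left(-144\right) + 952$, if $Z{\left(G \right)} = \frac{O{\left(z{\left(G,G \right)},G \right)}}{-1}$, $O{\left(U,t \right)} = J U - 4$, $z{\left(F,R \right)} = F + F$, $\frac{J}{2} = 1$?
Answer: $-17480$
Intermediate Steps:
$J = 2$ ($J = 2 \cdot 1 = 2$)
$z{\left(F,R \right)} = 2 F$
$O{\left(U,t \right)} = -4 + 2 U$ ($O{\left(U,t \right)} = 2 U - 4 = -4 + 2 U$)
$Z{\left(G \right)} = 4 - 4 G$ ($Z{\left(G \right)} = \frac{-4 + 2 \cdot 2 G}{-1} = \left(-4 + 4 G\right) \left(-1\right) = 4 - 4 G$)
$Z{\left(-31 \right)} \left(-144\right) + 952 = \left(4 - -124\right) \left(-144\right) + 952 = \left(4 + 124\right) \left(-144\right) + 952 = 128 \left(-144\right) + 952 = -18432 + 952 = -17480$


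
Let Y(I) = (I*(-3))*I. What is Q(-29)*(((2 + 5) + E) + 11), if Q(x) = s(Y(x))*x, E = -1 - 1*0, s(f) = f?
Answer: 1243839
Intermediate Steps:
Y(I) = -3*I² (Y(I) = (-3*I)*I = -3*I²)
E = -1 (E = -1 + 0 = -1)
Q(x) = -3*x³ (Q(x) = (-3*x²)*x = -3*x³)
Q(-29)*(((2 + 5) + E) + 11) = (-3*(-29)³)*(((2 + 5) - 1) + 11) = (-3*(-24389))*((7 - 1) + 11) = 73167*(6 + 11) = 73167*17 = 1243839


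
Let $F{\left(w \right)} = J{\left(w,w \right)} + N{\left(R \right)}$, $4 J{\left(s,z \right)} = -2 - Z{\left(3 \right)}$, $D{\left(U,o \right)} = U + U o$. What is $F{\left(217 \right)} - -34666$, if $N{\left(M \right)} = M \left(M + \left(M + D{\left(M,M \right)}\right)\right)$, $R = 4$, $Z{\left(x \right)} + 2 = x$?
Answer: $\frac{139109}{4} \approx 34777.0$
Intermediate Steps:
$Z{\left(x \right)} = -2 + x$
$J{\left(s,z \right)} = - \frac{3}{4}$ ($J{\left(s,z \right)} = \frac{-2 - \left(-2 + 3\right)}{4} = \frac{-2 - 1}{4} = \frac{1}{4} \left(-3\right) = - \frac{3}{4}$)
$N{\left(M \right)} = M \left(2 M + M \left(1 + M\right)\right)$ ($N{\left(M \right)} = M \left(M + \left(M + M \left(1 + M\right)\right)\right) = M \left(2 M + M \left(1 + M\right)\right)$)
$F{\left(w \right)} = \frac{445}{4}$ ($F{\left(w \right)} = - \frac{3}{4} + 4^{2} \left(3 + 4\right) = - \frac{3}{4} + 16 \cdot 7 = - \frac{3}{4} + 112 = \frac{445}{4}$)
$F{\left(217 \right)} - -34666 = \frac{445}{4} - -34666 = \frac{445}{4} + 34666 = \frac{139109}{4}$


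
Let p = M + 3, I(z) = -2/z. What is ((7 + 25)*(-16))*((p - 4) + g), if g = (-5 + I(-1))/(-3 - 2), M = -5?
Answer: 13824/5 ≈ 2764.8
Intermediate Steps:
p = -2 (p = -5 + 3 = -2)
g = ⅗ (g = (-5 - 2/(-1))/(-3 - 2) = (-5 - 2*(-1))/(-5) = (-5 + 2)*(-⅕) = -3*(-⅕) = ⅗ ≈ 0.60000)
((7 + 25)*(-16))*((p - 4) + g) = ((7 + 25)*(-16))*((-2 - 4) + ⅗) = (32*(-16))*(-6 + ⅗) = -512*(-27/5) = 13824/5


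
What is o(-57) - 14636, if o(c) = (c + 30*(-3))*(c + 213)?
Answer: -37568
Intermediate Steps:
o(c) = (-90 + c)*(213 + c) (o(c) = (c - 90)*(213 + c) = (-90 + c)*(213 + c))
o(-57) - 14636 = (-19170 + (-57)**2 + 123*(-57)) - 14636 = (-19170 + 3249 - 7011) - 14636 = -22932 - 14636 = -37568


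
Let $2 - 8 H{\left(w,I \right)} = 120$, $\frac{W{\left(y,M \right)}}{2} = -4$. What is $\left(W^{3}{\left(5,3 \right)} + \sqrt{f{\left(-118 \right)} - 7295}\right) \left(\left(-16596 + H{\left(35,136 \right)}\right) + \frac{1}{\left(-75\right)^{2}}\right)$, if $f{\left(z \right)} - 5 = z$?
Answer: $\frac{47838959488}{5625} - \frac{373741871 i \sqrt{463}}{5625} \approx 8.5047 \cdot 10^{6} - 1.4297 \cdot 10^{6} i$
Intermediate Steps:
$W{\left(y,M \right)} = -8$ ($W{\left(y,M \right)} = 2 \left(-4\right) = -8$)
$H{\left(w,I \right)} = - \frac{59}{4}$ ($H{\left(w,I \right)} = \frac{1}{4} - 15 = - \frac{59}{4}$)
$f{\left(z \right)} = 5 + z$
$\left(W^{3}{\left(5,3 \right)} + \sqrt{f{\left(-118 \right)} - 7295}\right) \left(\left(-16596 + H{\left(35,136 \right)}\right) + \frac{1}{\left(-75\right)^{2}}\right) = \left(\left(-8\right)^{3} + \sqrt{\left(5 - 118\right) - 7295}\right) \left(\left(-16596 - \frac{59}{4}\right) + \frac{1}{\left(-75\right)^{2}}\right) = \left(-512 + \sqrt{-113 - 7295}\right) \left(- \frac{66443}{4} + \frac{1}{5625}\right) = \left(-512 + \sqrt{-7408}\right) \left(- \frac{66443}{4} + \frac{1}{5625}\right) = \left(-512 + 4 i \sqrt{463}\right) \left(- \frac{373741871}{22500}\right) = \frac{47838959488}{5625} - \frac{373741871 i \sqrt{463}}{5625}$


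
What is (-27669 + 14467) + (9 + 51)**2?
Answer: -9602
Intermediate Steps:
(-27669 + 14467) + (9 + 51)**2 = -13202 + 60**2 = -13202 + 3600 = -9602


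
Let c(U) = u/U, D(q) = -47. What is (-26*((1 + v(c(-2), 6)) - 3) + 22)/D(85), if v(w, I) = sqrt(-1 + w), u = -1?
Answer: -74/47 + 13*I*sqrt(2)/47 ≈ -1.5745 + 0.39117*I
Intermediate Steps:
c(U) = -1/U
(-26*((1 + v(c(-2), 6)) - 3) + 22)/D(85) = (-26*((1 + sqrt(-1 - 1/(-2))) - 3) + 22)/(-47) = (-26*((1 + sqrt(-1 - 1*(-1/2))) - 3) + 22)*(-1/47) = (-26*((1 + sqrt(-1 + 1/2)) - 3) + 22)*(-1/47) = (-26*((1 + sqrt(-1/2)) - 3) + 22)*(-1/47) = (-26*((1 + I*sqrt(2)/2) - 3) + 22)*(-1/47) = (-26*(-2 + I*sqrt(2)/2) + 22)*(-1/47) = ((52 - 13*I*sqrt(2)) + 22)*(-1/47) = (74 - 13*I*sqrt(2))*(-1/47) = -74/47 + 13*I*sqrt(2)/47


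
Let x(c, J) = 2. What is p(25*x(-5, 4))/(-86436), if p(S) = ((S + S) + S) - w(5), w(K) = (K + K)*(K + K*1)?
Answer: -25/43218 ≈ -0.00057846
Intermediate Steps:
w(K) = 4*K**2 (w(K) = (2*K)*(K + K) = (2*K)*(2*K) = 4*K**2)
p(S) = -100 + 3*S (p(S) = ((S + S) + S) - 4*5**2 = (2*S + S) - 4*25 = 3*S - 1*100 = 3*S - 100 = -100 + 3*S)
p(25*x(-5, 4))/(-86436) = (-100 + 3*(25*2))/(-86436) = (-100 + 3*50)*(-1/86436) = (-100 + 150)*(-1/86436) = 50*(-1/86436) = -25/43218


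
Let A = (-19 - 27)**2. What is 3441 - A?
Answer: 1325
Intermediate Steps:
A = 2116 (A = (-46)**2 = 2116)
3441 - A = 3441 - 1*2116 = 3441 - 2116 = 1325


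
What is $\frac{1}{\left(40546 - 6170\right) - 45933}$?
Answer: $- \frac{1}{11557} \approx -8.6528 \cdot 10^{-5}$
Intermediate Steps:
$\frac{1}{\left(40546 - 6170\right) - 45933} = \frac{1}{34376 - 45933} = \frac{1}{-11557} = - \frac{1}{11557}$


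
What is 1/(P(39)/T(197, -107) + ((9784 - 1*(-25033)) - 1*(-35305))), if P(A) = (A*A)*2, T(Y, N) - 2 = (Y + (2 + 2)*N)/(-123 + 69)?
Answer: 113/7978542 ≈ 1.4163e-5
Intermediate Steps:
T(Y, N) = 2 - 2*N/27 - Y/54 (T(Y, N) = 2 + (Y + (2 + 2)*N)/(-123 + 69) = 2 + (Y + 4*N)/(-54) = 2 + (Y + 4*N)*(-1/54) = 2 + (-2*N/27 - Y/54) = 2 - 2*N/27 - Y/54)
P(A) = 2*A**2 (P(A) = A**2*2 = 2*A**2)
1/(P(39)/T(197, -107) + ((9784 - 1*(-25033)) - 1*(-35305))) = 1/((2*39**2)/(2 - 2/27*(-107) - 1/54*197) + ((9784 - 1*(-25033)) - 1*(-35305))) = 1/((2*1521)/(2 + 214/27 - 197/54) + ((9784 + 25033) + 35305)) = 1/(3042/(113/18) + (34817 + 35305)) = 1/(3042*(18/113) + 70122) = 1/(54756/113 + 70122) = 1/(7978542/113) = 113/7978542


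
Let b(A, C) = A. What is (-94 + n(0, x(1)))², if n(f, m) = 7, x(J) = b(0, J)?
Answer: 7569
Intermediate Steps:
x(J) = 0
(-94 + n(0, x(1)))² = (-94 + 7)² = (-87)² = 7569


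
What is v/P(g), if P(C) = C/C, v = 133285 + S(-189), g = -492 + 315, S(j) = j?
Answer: 133096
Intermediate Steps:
g = -177
v = 133096 (v = 133285 - 189 = 133096)
P(C) = 1
v/P(g) = 133096/1 = 133096*1 = 133096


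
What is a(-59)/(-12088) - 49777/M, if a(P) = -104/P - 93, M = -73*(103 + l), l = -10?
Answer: 35537103371/4841860488 ≈ 7.3396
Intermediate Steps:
M = -6789 (M = -73*(103 - 10) = -73*93 = -6789)
a(P) = -93 - 104/P
a(-59)/(-12088) - 49777/M = (-93 - 104/(-59))/(-12088) - 49777/(-6789) = (-93 - 104*(-1/59))*(-1/12088) - 49777*(-1/6789) = (-93 + 104/59)*(-1/12088) + 49777/6789 = -5383/59*(-1/12088) + 49777/6789 = 5383/713192 + 49777/6789 = 35537103371/4841860488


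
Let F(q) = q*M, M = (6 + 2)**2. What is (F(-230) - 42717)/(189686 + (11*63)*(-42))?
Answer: -57437/160580 ≈ -0.35768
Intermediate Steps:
M = 64 (M = 8**2 = 64)
F(q) = 64*q (F(q) = q*64 = 64*q)
(F(-230) - 42717)/(189686 + (11*63)*(-42)) = (64*(-230) - 42717)/(189686 + (11*63)*(-42)) = (-14720 - 42717)/(189686 + 693*(-42)) = -57437/(189686 - 29106) = -57437/160580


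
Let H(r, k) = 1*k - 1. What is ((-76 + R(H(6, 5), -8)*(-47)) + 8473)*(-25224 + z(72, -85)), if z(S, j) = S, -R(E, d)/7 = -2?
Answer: -194651328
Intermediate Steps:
H(r, k) = -1 + k (H(r, k) = k - 1 = -1 + k)
R(E, d) = 14 (R(E, d) = -7*(-2) = 14)
((-76 + R(H(6, 5), -8)*(-47)) + 8473)*(-25224 + z(72, -85)) = ((-76 + 14*(-47)) + 8473)*(-25224 + 72) = ((-76 - 658) + 8473)*(-25152) = (-734 + 8473)*(-25152) = 7739*(-25152) = -194651328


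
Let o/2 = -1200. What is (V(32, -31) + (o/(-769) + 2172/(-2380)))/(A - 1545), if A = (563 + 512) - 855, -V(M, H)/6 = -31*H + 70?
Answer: 2829424797/606260375 ≈ 4.6670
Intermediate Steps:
o = -2400 (o = 2*(-1200) = -2400)
V(M, H) = -420 + 186*H (V(M, H) = -6*(-31*H + 70) = -6*(70 - 31*H) = -420 + 186*H)
A = 220 (A = 1075 - 855 = 220)
(V(32, -31) + (o/(-769) + 2172/(-2380)))/(A - 1545) = ((-420 + 186*(-31)) + (-2400/(-769) + 2172/(-2380)))/(220 - 1545) = ((-420 - 5766) + (-2400*(-1/769) + 2172*(-1/2380)))/(-1325) = (-6186 + (2400/769 - 543/595))*(-1/1325) = (-6186 + 1010433/457555)*(-1/1325) = -2829424797/457555*(-1/1325) = 2829424797/606260375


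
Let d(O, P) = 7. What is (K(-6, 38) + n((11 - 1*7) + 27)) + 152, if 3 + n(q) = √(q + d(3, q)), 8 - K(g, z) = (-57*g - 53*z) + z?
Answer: 1791 + √38 ≈ 1797.2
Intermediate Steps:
K(g, z) = 8 + 52*z + 57*g (K(g, z) = 8 - ((-57*g - 53*z) + z) = 8 - (-57*g - 52*z) = 8 + (52*z + 57*g) = 8 + 52*z + 57*g)
n(q) = -3 + √(7 + q) (n(q) = -3 + √(q + 7) = -3 + √(7 + q))
(K(-6, 38) + n((11 - 1*7) + 27)) + 152 = ((8 + 52*38 + 57*(-6)) + (-3 + √(7 + ((11 - 1*7) + 27)))) + 152 = ((8 + 1976 - 342) + (-3 + √(7 + ((11 - 7) + 27)))) + 152 = (1642 + (-3 + √(7 + (4 + 27)))) + 152 = (1642 + (-3 + √(7 + 31))) + 152 = (1642 + (-3 + √38)) + 152 = (1639 + √38) + 152 = 1791 + √38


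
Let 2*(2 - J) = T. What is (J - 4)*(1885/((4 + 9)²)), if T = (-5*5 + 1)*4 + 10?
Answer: 5945/13 ≈ 457.31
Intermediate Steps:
T = -86 (T = (-25 + 1)*4 + 10 = -24*4 + 10 = -96 + 10 = -86)
J = 45 (J = 2 - ½*(-86) = 2 + 43 = 45)
(J - 4)*(1885/((4 + 9)²)) = (45 - 4)*(1885/((4 + 9)²)) = 41*(1885/(13²)) = 41*(1885/169) = 41*(1885*(1/169)) = 41*(145/13) = 5945/13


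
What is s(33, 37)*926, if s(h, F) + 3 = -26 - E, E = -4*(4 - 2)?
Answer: -19446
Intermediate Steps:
E = -8 (E = -4*2 = -8)
s(h, F) = -21 (s(h, F) = -3 + (-26 - 1*(-8)) = -3 + (-26 + 8) = -3 - 18 = -21)
s(33, 37)*926 = -21*926 = -19446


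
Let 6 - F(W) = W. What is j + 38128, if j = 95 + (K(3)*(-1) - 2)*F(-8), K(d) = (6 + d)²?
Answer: 37061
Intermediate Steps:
F(W) = 6 - W
j = -1067 (j = 95 + ((6 + 3)²*(-1) - 2)*(6 - 1*(-8)) = 95 + (9²*(-1) - 2)*(6 + 8) = 95 + (81*(-1) - 2)*14 = 95 + (-81 - 2)*14 = 95 - 83*14 = 95 - 1162 = -1067)
j + 38128 = -1067 + 38128 = 37061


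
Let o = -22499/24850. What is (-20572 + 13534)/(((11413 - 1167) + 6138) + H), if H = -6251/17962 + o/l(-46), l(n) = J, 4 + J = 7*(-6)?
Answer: -10321911797400/24028248635267 ≈ -0.42957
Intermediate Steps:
J = -46 (J = -4 + 7*(-6) = -4 - 42 = -46)
l(n) = -46
o = -22499/24850 (o = -22499*1/24850 = -22499/24850 ≈ -0.90539)
H = -481527933/1466597300 (H = -6251/17962 - 22499/24850/(-46) = -6251*1/17962 - 22499/24850*(-1/46) = -893/2566 + 22499/1143100 = -481527933/1466597300 ≈ -0.32833)
(-20572 + 13534)/(((11413 - 1167) + 6138) + H) = (-20572 + 13534)/(((11413 - 1167) + 6138) - 481527933/1466597300) = -7038/((10246 + 6138) - 481527933/1466597300) = -7038/(16384 - 481527933/1466597300) = -7038/24028248635267/1466597300 = -7038*1466597300/24028248635267 = -10321911797400/24028248635267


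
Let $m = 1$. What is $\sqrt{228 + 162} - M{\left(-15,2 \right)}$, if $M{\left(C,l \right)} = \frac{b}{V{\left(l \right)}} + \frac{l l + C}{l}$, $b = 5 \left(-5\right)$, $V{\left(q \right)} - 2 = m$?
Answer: $\frac{83}{6} + \sqrt{390} \approx 33.582$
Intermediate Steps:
$V{\left(q \right)} = 3$ ($V{\left(q \right)} = 2 + 1 = 3$)
$b = -25$
$M{\left(C,l \right)} = - \frac{25}{3} + \frac{C + l^{2}}{l}$ ($M{\left(C,l \right)} = - \frac{25}{3} + \frac{l l + C}{l} = \left(-25\right) \frac{1}{3} + \frac{l^{2} + C}{l} = - \frac{25}{3} + \frac{C + l^{2}}{l}$)
$\sqrt{228 + 162} - M{\left(-15,2 \right)} = \sqrt{228 + 162} - \left(- \frac{25}{3} + 2 - \frac{15}{2}\right) = \sqrt{390} - \left(- \frac{25}{3} + 2 - \frac{15}{2}\right) = \sqrt{390} - - \frac{83}{6} = \sqrt{390} + \frac{83}{6} = \frac{83}{6} + \sqrt{390}$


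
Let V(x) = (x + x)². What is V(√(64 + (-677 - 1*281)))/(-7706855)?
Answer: 3576/7706855 ≈ 0.00046400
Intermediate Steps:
V(x) = 4*x² (V(x) = (2*x)² = 4*x²)
V(√(64 + (-677 - 1*281)))/(-7706855) = (4*(√(64 + (-677 - 1*281)))²)/(-7706855) = (4*(√(64 + (-677 - 281)))²)*(-1/7706855) = (4*(√(64 - 958))²)*(-1/7706855) = (4*(√(-894))²)*(-1/7706855) = (4*(I*√894)²)*(-1/7706855) = (4*(-894))*(-1/7706855) = -3576*(-1/7706855) = 3576/7706855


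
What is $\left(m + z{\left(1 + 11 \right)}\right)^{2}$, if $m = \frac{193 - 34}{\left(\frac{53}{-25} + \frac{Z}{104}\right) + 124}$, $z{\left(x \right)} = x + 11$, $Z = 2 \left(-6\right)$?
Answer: $\frac{3700740960361}{6264247609} \approx 590.77$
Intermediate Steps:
$Z = -12$
$z{\left(x \right)} = 11 + x$
$m = \frac{103350}{79147}$ ($m = \frac{193 - 34}{\left(\frac{53}{-25} - \frac{12}{104}\right) + 124} = \frac{159}{\left(53 \left(- \frac{1}{25}\right) - \frac{3}{26}\right) + 124} = \frac{159}{\left(- \frac{53}{25} - \frac{3}{26}\right) + 124} = \frac{159}{- \frac{1453}{650} + 124} = \frac{159}{\frac{79147}{650}} = 159 \cdot \frac{650}{79147} = \frac{103350}{79147} \approx 1.3058$)
$\left(m + z{\left(1 + 11 \right)}\right)^{2} = \left(\frac{103350}{79147} + \left(11 + \left(1 + 11\right)\right)\right)^{2} = \left(\frac{103350}{79147} + \left(11 + 12\right)\right)^{2} = \left(\frac{103350}{79147} + 23\right)^{2} = \left(\frac{1923731}{79147}\right)^{2} = \frac{3700740960361}{6264247609}$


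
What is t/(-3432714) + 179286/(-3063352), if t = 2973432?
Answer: -810342202189/876300941444 ≈ -0.92473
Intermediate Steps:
t/(-3432714) + 179286/(-3063352) = 2973432/(-3432714) + 179286/(-3063352) = 2973432*(-1/3432714) + 179286*(-1/3063352) = -495572/572119 - 89643/1531676 = -810342202189/876300941444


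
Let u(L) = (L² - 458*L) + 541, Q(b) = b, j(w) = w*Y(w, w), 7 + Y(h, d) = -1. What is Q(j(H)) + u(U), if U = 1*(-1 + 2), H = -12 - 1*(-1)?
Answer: 172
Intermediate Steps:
Y(h, d) = -8 (Y(h, d) = -7 - 1 = -8)
H = -11 (H = -12 + 1 = -11)
j(w) = -8*w (j(w) = w*(-8) = -8*w)
U = 1 (U = 1*1 = 1)
u(L) = 541 + L² - 458*L
Q(j(H)) + u(U) = -8*(-11) + (541 + 1² - 458*1) = 88 + (541 + 1 - 458) = 88 + 84 = 172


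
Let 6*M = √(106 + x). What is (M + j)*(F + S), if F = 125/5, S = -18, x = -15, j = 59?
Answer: 413 + 7*√91/6 ≈ 424.13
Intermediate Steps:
M = √91/6 (M = √(106 - 15)/6 = √91/6 ≈ 1.5899)
F = 25 (F = 125*(⅕) = 25)
(M + j)*(F + S) = (√91/6 + 59)*(25 - 18) = (59 + √91/6)*7 = 413 + 7*√91/6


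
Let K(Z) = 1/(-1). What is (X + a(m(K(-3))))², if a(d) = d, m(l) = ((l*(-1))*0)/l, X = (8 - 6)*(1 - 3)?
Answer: 16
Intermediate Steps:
K(Z) = -1
X = -4 (X = 2*(-2) = -4)
m(l) = 0 (m(l) = (-l*0)/l = 0/l = 0)
(X + a(m(K(-3))))² = (-4 + 0)² = (-4)² = 16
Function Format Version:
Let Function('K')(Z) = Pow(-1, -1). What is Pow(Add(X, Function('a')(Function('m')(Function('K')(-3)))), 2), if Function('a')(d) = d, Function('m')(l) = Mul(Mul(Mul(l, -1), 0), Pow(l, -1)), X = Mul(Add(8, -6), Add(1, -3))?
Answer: 16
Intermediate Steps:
Function('K')(Z) = -1
X = -4 (X = Mul(2, -2) = -4)
Function('m')(l) = 0 (Function('m')(l) = Mul(Mul(Mul(-1, l), 0), Pow(l, -1)) = Mul(0, Pow(l, -1)) = 0)
Pow(Add(X, Function('a')(Function('m')(Function('K')(-3)))), 2) = Pow(Add(-4, 0), 2) = Pow(-4, 2) = 16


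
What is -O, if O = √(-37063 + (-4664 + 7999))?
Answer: -8*I*√527 ≈ -183.65*I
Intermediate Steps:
O = 8*I*√527 (O = √(-37063 + 3335) = √(-33728) = 8*I*√527 ≈ 183.65*I)
-O = -8*I*√527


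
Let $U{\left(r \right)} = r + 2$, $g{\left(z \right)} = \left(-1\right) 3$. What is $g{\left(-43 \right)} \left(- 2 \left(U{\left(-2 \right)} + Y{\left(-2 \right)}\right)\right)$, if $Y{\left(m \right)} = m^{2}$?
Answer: $24$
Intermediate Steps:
$g{\left(z \right)} = -3$
$U{\left(r \right)} = 2 + r$
$g{\left(-43 \right)} \left(- 2 \left(U{\left(-2 \right)} + Y{\left(-2 \right)}\right)\right) = - 3 \left(- 2 \left(\left(2 - 2\right) + \left(-2\right)^{2}\right)\right) = - 3 \left(- 2 \left(0 + 4\right)\right) = - 3 \left(\left(-2\right) 4\right) = \left(-3\right) \left(-8\right) = 24$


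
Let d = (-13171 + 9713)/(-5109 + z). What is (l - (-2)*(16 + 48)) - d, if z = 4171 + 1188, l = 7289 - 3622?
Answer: 476104/125 ≈ 3808.8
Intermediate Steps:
l = 3667
z = 5359
d = -1729/125 (d = (-13171 + 9713)/(-5109 + 5359) = -3458/250 = -3458*1/250 = -1729/125 ≈ -13.832)
(l - (-2)*(16 + 48)) - d = (3667 - (-2)*(16 + 48)) - 1*(-1729/125) = (3667 - (-2)*64) + 1729/125 = (3667 - 1*(-128)) + 1729/125 = (3667 + 128) + 1729/125 = 3795 + 1729/125 = 476104/125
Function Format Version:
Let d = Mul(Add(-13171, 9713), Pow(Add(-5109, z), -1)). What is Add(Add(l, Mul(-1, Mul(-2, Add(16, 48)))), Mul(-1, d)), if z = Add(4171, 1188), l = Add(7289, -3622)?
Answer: Rational(476104, 125) ≈ 3808.8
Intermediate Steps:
l = 3667
z = 5359
d = Rational(-1729, 125) (d = Mul(Add(-13171, 9713), Pow(Add(-5109, 5359), -1)) = Mul(-3458, Pow(250, -1)) = Mul(-3458, Rational(1, 250)) = Rational(-1729, 125) ≈ -13.832)
Add(Add(l, Mul(-1, Mul(-2, Add(16, 48)))), Mul(-1, d)) = Add(Add(3667, Mul(-1, Mul(-2, Add(16, 48)))), Mul(-1, Rational(-1729, 125))) = Add(Add(3667, Mul(-1, Mul(-2, 64))), Rational(1729, 125)) = Add(Add(3667, Mul(-1, -128)), Rational(1729, 125)) = Add(Add(3667, 128), Rational(1729, 125)) = Add(3795, Rational(1729, 125)) = Rational(476104, 125)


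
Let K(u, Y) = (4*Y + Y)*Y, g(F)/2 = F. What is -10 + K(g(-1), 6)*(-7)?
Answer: -1270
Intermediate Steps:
g(F) = 2*F
K(u, Y) = 5*Y² (K(u, Y) = (5*Y)*Y = 5*Y²)
-10 + K(g(-1), 6)*(-7) = -10 + (5*6²)*(-7) = -10 + (5*36)*(-7) = -10 + 180*(-7) = -10 - 1260 = -1270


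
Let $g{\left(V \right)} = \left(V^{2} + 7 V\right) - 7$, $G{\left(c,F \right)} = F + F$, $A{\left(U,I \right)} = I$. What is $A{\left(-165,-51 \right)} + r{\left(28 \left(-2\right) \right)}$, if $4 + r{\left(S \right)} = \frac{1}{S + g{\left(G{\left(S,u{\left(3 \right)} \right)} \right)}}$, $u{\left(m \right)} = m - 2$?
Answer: $- \frac{2476}{45} \approx -55.022$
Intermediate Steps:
$u{\left(m \right)} = -2 + m$ ($u{\left(m \right)} = m - 2 = -2 + m$)
$G{\left(c,F \right)} = 2 F$
$g{\left(V \right)} = -7 + V^{2} + 7 V$
$r{\left(S \right)} = -4 + \frac{1}{11 + S}$ ($r{\left(S \right)} = -4 + \frac{1}{S + \left(-7 + \left(2 \left(-2 + 3\right)\right)^{2} + 7 \cdot 2 \left(-2 + 3\right)\right)} = -4 + \frac{1}{S + \left(-7 + \left(2 \cdot 1\right)^{2} + 7 \cdot 2 \cdot 1\right)} = -4 + \frac{1}{S + \left(-7 + 2^{2} + 7 \cdot 2\right)} = -4 + \frac{1}{S + \left(-7 + 4 + 14\right)} = -4 + \frac{1}{S + 11} = -4 + \frac{1}{11 + S}$)
$A{\left(-165,-51 \right)} + r{\left(28 \left(-2\right) \right)} = -51 + \frac{-43 - 4 \cdot 28 \left(-2\right)}{11 + 28 \left(-2\right)} = -51 + \frac{-43 - -224}{11 - 56} = -51 + \frac{-43 + 224}{-45} = -51 - \frac{181}{45} = - \frac{2476}{45}$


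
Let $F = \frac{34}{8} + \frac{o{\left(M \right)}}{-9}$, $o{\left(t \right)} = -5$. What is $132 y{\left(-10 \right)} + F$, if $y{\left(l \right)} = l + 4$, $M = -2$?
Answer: $- \frac{28339}{36} \approx -787.19$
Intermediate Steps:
$F = \frac{173}{36}$ ($F = \frac{34}{8} - \frac{5}{-9} = 34 \cdot \frac{1}{8} - - \frac{5}{9} = \frac{17}{4} + \frac{5}{9} = \frac{173}{36} \approx 4.8056$)
$y{\left(l \right)} = 4 + l$
$132 y{\left(-10 \right)} + F = 132 \left(4 - 10\right) + \frac{173}{36} = 132 \left(-6\right) + \frac{173}{36} = -792 + \frac{173}{36} = - \frac{28339}{36}$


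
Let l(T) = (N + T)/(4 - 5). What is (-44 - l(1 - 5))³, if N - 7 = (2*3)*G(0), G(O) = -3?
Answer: -205379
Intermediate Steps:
N = -11 (N = 7 + (2*3)*(-3) = 7 + 6*(-3) = 7 - 18 = -11)
l(T) = 11 - T (l(T) = (-11 + T)/(4 - 5) = (-11 + T)/(-1) = (-11 + T)*(-1) = 11 - T)
(-44 - l(1 - 5))³ = (-44 - (11 - (1 - 5)))³ = (-44 - (11 - 1*(-4)))³ = (-44 - (11 + 4))³ = (-44 - 1*15)³ = (-44 - 15)³ = (-59)³ = -205379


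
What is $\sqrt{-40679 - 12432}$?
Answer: $i \sqrt{53111} \approx 230.46 i$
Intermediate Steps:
$\sqrt{-40679 - 12432} = \sqrt{-53111} = i \sqrt{53111}$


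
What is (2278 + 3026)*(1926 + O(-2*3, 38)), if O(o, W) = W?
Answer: 10417056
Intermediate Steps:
(2278 + 3026)*(1926 + O(-2*3, 38)) = (2278 + 3026)*(1926 + 38) = 5304*1964 = 10417056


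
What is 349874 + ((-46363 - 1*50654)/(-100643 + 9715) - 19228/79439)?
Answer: 133011900992973/380169968 ≈ 3.4988e+5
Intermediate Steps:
349874 + ((-46363 - 1*50654)/(-100643 + 9715) - 19228/79439) = 349874 + ((-46363 - 50654)/(-90928) - 19228*1/79439) = 349874 + (-97017*(-1/90928) - 1012/4181) = 349874 + (97017/90928 - 1012/4181) = 349874 + 313608941/380169968 = 133011900992973/380169968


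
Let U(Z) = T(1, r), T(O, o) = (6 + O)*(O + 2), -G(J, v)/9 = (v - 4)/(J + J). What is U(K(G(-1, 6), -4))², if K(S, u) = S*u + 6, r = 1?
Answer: 441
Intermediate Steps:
G(J, v) = -9*(-4 + v)/(2*J) (G(J, v) = -9*(v - 4)/(J + J) = -9*(-4 + v)/(2*J))
T(O, o) = (2 + O)*(6 + O) (T(O, o) = (6 + O)*(2 + O) = (2 + O)*(6 + O))
K(S, u) = 6 + S*u
U(Z) = 21 (U(Z) = 12 + 1² + 8*1 = 12 + 1 + 8 = 21)
U(K(G(-1, 6), -4))² = 21² = 441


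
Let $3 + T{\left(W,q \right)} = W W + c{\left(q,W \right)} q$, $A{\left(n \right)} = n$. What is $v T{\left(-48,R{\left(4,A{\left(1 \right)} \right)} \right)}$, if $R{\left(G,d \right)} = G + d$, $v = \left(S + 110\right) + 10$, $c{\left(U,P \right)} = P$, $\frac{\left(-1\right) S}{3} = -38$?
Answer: $482274$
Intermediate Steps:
$S = 114$ ($S = \left(-3\right) \left(-38\right) = 114$)
$v = 234$ ($v = \left(114 + 110\right) + 10 = 224 + 10 = 234$)
$T{\left(W,q \right)} = -3 + W^{2} + W q$ ($T{\left(W,q \right)} = -3 + \left(W W + W q\right) = -3 + \left(W^{2} + W q\right) = -3 + W^{2} + W q$)
$v T{\left(-48,R{\left(4,A{\left(1 \right)} \right)} \right)} = 234 \left(-3 + \left(-48\right)^{2} - 48 \left(4 + 1\right)\right) = 234 \left(-3 + 2304 - 240\right) = 234 \cdot 2061 = 482274$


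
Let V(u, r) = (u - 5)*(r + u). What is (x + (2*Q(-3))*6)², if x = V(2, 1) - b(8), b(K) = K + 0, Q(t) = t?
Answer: 2809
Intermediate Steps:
V(u, r) = (-5 + u)*(r + u)
b(K) = K
x = -17 (x = (2² - 5*1 - 5*2 + 1*2) - 1*8 = (4 - 5 - 10 + 2) - 8 = -9 - 8 = -17)
(x + (2*Q(-3))*6)² = (-17 + (2*(-3))*6)² = (-17 - 6*6)² = (-17 - 36)² = (-53)² = 2809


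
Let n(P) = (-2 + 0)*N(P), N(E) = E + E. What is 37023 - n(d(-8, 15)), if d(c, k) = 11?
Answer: 37067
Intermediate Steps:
N(E) = 2*E
n(P) = -4*P (n(P) = (-2 + 0)*(2*P) = -4*P)
37023 - n(d(-8, 15)) = 37023 - (-4)*11 = 37023 - 1*(-44) = 37023 + 44 = 37067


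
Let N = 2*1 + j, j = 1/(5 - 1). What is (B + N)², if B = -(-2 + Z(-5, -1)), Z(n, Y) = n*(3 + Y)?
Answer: 3249/16 ≈ 203.06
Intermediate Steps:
j = ¼ (j = 1/4 = ¼ ≈ 0.25000)
N = 9/4 (N = 2*1 + ¼ = 2 + ¼ = 9/4 ≈ 2.2500)
B = 12 (B = -(-2 - 5*(3 - 1)) = -(-2 - 5*2) = -(-2 - 10) = -1*(-12) = 12)
(B + N)² = (12 + 9/4)² = (57/4)² = 3249/16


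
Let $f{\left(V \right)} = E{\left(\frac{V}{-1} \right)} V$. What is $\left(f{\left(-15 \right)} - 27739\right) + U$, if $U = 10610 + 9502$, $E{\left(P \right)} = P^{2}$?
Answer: $-11002$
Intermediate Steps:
$U = 20112$
$f{\left(V \right)} = V^{3}$ ($f{\left(V \right)} = \left(\frac{V}{-1}\right)^{2} V = \left(V \left(-1\right)\right)^{2} V = \left(- V\right)^{2} V = V^{2} V = V^{3}$)
$\left(f{\left(-15 \right)} - 27739\right) + U = \left(\left(-15\right)^{3} - 27739\right) + 20112 = \left(-3375 - 27739\right) + 20112 = -31114 + 20112 = -11002$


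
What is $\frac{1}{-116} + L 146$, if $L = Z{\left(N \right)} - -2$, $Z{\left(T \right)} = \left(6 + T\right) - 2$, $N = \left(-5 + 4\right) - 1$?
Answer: $\frac{67743}{116} \approx 583.99$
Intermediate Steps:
$N = -2$ ($N = -1 - 1 = -2$)
$Z{\left(T \right)} = 4 + T$
$L = 4$ ($L = \left(4 - 2\right) - -2 = 2 + 2 = 4$)
$\frac{1}{-116} + L 146 = \frac{1}{-116} + 4 \cdot 146 = - \frac{1}{116} + 584 = \frac{67743}{116}$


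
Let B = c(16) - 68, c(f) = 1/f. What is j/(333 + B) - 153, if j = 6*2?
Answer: -648681/4241 ≈ -152.95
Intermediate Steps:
B = -1087/16 (B = 1/16 - 68 = -1087/16 ≈ -67.938)
j = 12
j/(333 + B) - 153 = 12/(333 - 1087/16) - 153 = 12/(4241/16) - 153 = (16/4241)*12 - 153 = 192/4241 - 153 = -648681/4241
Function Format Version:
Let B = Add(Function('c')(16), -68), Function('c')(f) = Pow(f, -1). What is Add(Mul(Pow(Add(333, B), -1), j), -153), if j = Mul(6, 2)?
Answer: Rational(-648681, 4241) ≈ -152.95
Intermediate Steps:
B = Rational(-1087, 16) (B = Add(Pow(16, -1), -68) = Add(Rational(1, 16), -68) = Rational(-1087, 16) ≈ -67.938)
j = 12
Add(Mul(Pow(Add(333, B), -1), j), -153) = Add(Mul(Pow(Add(333, Rational(-1087, 16)), -1), 12), -153) = Add(Mul(Pow(Rational(4241, 16), -1), 12), -153) = Add(Mul(Rational(16, 4241), 12), -153) = Add(Rational(192, 4241), -153) = Rational(-648681, 4241)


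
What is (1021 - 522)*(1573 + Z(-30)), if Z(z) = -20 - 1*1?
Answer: 774448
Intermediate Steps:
Z(z) = -21 (Z(z) = -20 - 1 = -21)
(1021 - 522)*(1573 + Z(-30)) = (1021 - 522)*(1573 - 21) = 499*1552 = 774448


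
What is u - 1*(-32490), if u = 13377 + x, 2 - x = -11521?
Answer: 57390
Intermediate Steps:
x = 11523 (x = 2 - 1*(-11521) = 2 + 11521 = 11523)
u = 24900 (u = 13377 + 11523 = 24900)
u - 1*(-32490) = 24900 - 1*(-32490) = 24900 + 32490 = 57390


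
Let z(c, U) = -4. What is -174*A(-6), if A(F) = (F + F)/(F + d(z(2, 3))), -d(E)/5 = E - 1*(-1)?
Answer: 232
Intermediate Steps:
d(E) = -5 - 5*E (d(E) = -5*(E - 1*(-1)) = -5*(E + 1) = -5*(1 + E) = -5 - 5*E)
A(F) = 2*F/(15 + F) (A(F) = (F + F)/(F + (-5 - 5*(-4))) = (2*F)/(F + (-5 + 20)) = (2*F)/(F + 15) = (2*F)/(15 + F) = 2*F/(15 + F))
-174*A(-6) = -348*(-6)/(15 - 6) = -348*(-6)/9 = -174*(-4/3) = 232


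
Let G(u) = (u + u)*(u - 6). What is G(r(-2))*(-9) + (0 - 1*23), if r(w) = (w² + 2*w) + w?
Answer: -311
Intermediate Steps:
r(w) = w² + 3*w
G(u) = 2*u*(-6 + u) (G(u) = (2*u)*(-6 + u) = 2*u*(-6 + u))
G(r(-2))*(-9) + (0 - 1*23) = (2*(-2*(3 - 2))*(-6 - 2*(3 - 2)))*(-9) + (0 - 1*23) = (2*(-2*1)*(-6 - 2*1))*(-9) + (0 - 23) = (2*(-2)*(-6 - 2))*(-9) - 23 = (2*(-2)*(-8))*(-9) - 23 = 32*(-9) - 23 = -288 - 23 = -311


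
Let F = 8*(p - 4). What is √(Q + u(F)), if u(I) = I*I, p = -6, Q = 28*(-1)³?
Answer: 6*√177 ≈ 79.825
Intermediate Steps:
Q = -28 (Q = 28*(-1) = -28)
F = -80 (F = 8*(-6 - 4) = 8*(-10) = -80)
u(I) = I²
√(Q + u(F)) = √(-28 + (-80)²) = √(-28 + 6400) = √6372 = 6*√177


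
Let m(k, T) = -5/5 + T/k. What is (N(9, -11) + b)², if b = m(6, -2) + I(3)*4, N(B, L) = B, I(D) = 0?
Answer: 529/9 ≈ 58.778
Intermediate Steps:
m(k, T) = -1 + T/k (m(k, T) = -5*⅕ + T/k = -1 + T/k)
b = -4/3 (b = (-2 - 1*6)/6 + 0*4 = (-2 - 6)/6 + 0 = (⅙)*(-8) + 0 = -4/3 + 0 = -4/3 ≈ -1.3333)
(N(9, -11) + b)² = (9 - 4/3)² = (23/3)² = 529/9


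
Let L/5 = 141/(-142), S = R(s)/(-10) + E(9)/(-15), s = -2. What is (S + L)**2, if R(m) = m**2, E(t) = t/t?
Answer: 133841761/4536900 ≈ 29.501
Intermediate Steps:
E(t) = 1
S = -7/15 (S = (-2)**2/(-10) + 1/(-15) = 4*(-1/10) + 1*(-1/15) = -2/5 - 1/15 = -7/15 ≈ -0.46667)
L = -705/142 (L = 5*(141/(-142)) = 5*(141*(-1/142)) = 5*(-141/142) = -705/142 ≈ -4.9648)
(S + L)**2 = (-7/15 - 705/142)**2 = (-11569/2130)**2 = 133841761/4536900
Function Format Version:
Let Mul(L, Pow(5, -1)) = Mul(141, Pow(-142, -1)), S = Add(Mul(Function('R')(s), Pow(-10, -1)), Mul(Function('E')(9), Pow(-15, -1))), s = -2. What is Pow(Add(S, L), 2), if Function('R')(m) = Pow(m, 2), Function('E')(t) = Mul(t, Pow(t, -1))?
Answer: Rational(133841761, 4536900) ≈ 29.501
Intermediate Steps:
Function('E')(t) = 1
S = Rational(-7, 15) (S = Add(Mul(Pow(-2, 2), Pow(-10, -1)), Mul(1, Pow(-15, -1))) = Add(Mul(4, Rational(-1, 10)), Mul(1, Rational(-1, 15))) = Add(Rational(-2, 5), Rational(-1, 15)) = Rational(-7, 15) ≈ -0.46667)
L = Rational(-705, 142) (L = Mul(5, Mul(141, Pow(-142, -1))) = Mul(5, Mul(141, Rational(-1, 142))) = Mul(5, Rational(-141, 142)) = Rational(-705, 142) ≈ -4.9648)
Pow(Add(S, L), 2) = Pow(Add(Rational(-7, 15), Rational(-705, 142)), 2) = Pow(Rational(-11569, 2130), 2) = Rational(133841761, 4536900)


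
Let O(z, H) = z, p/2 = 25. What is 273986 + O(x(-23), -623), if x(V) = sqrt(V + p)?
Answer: 273986 + 3*sqrt(3) ≈ 2.7399e+5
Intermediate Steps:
p = 50 (p = 2*25 = 50)
x(V) = sqrt(50 + V) (x(V) = sqrt(V + 50) = sqrt(50 + V))
273986 + O(x(-23), -623) = 273986 + sqrt(50 - 23) = 273986 + sqrt(27) = 273986 + 3*sqrt(3)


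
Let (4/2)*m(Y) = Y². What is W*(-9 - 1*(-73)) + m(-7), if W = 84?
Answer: 10801/2 ≈ 5400.5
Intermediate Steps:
m(Y) = Y²/2
W*(-9 - 1*(-73)) + m(-7) = 84*(-9 - 1*(-73)) + (½)*(-7)² = 84*(-9 + 73) + (½)*49 = 84*64 + 49/2 = 5376 + 49/2 = 10801/2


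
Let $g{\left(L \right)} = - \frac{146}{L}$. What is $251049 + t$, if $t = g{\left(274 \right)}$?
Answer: $\frac{34393640}{137} \approx 2.5105 \cdot 10^{5}$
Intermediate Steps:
$t = - \frac{73}{137}$ ($t = - \frac{146}{274} = \left(-146\right) \frac{1}{274} = - \frac{73}{137} \approx -0.53285$)
$251049 + t = 251049 - \frac{73}{137} = \frac{34393640}{137}$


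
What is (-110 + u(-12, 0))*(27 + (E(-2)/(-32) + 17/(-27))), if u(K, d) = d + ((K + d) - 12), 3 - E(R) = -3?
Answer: -757837/216 ≈ -3508.5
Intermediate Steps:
E(R) = 6 (E(R) = 3 - 1*(-3) = 3 + 3 = 6)
u(K, d) = -12 + K + 2*d (u(K, d) = d + (-12 + K + d) = -12 + K + 2*d)
(-110 + u(-12, 0))*(27 + (E(-2)/(-32) + 17/(-27))) = (-110 + (-12 - 12 + 2*0))*(27 + (6/(-32) + 17/(-27))) = (-110 + (-12 - 12 + 0))*(27 + (6*(-1/32) + 17*(-1/27))) = (-110 - 24)*(27 + (-3/16 - 17/27)) = -134*(27 - 353/432) = -134*11311/432 = -757837/216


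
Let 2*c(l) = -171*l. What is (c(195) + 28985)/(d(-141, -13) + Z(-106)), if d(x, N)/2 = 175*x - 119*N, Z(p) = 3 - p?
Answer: -24625/92294 ≈ -0.26681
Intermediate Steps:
c(l) = -171*l/2 (c(l) = (-171*l)/2 = -171*l/2)
d(x, N) = -238*N + 350*x (d(x, N) = 2*(175*x - 119*N) = 2*(-119*N + 175*x) = -238*N + 350*x)
(c(195) + 28985)/(d(-141, -13) + Z(-106)) = (-171/2*195 + 28985)/((-238*(-13) + 350*(-141)) + (3 - 1*(-106))) = (-33345/2 + 28985)/((3094 - 49350) + (3 + 106)) = 24625/(2*(-46256 + 109)) = (24625/2)/(-46147) = (24625/2)*(-1/46147) = -24625/92294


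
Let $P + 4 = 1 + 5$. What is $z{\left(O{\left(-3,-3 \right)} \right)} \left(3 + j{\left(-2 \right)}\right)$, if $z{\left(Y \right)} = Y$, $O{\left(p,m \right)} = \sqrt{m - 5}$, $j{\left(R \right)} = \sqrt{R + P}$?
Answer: $6 i \sqrt{2} \approx 8.4853 i$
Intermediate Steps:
$P = 2$ ($P = -4 + \left(1 + 5\right) = -4 + 6 = 2$)
$j{\left(R \right)} = \sqrt{2 + R}$ ($j{\left(R \right)} = \sqrt{R + 2} = \sqrt{2 + R}$)
$O{\left(p,m \right)} = \sqrt{-5 + m}$
$z{\left(O{\left(-3,-3 \right)} \right)} \left(3 + j{\left(-2 \right)}\right) = \sqrt{-5 - 3} \left(3 + \sqrt{2 - 2}\right) = \sqrt{-8} \left(3 + \sqrt{0}\right) = 2 i \sqrt{2} \left(3 + 0\right) = 2 i \sqrt{2} \cdot 3 = 6 i \sqrt{2}$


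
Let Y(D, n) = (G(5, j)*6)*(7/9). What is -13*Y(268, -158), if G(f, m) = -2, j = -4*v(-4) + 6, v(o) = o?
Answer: 364/3 ≈ 121.33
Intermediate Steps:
j = 22 (j = -4*(-4) + 6 = 16 + 6 = 22)
Y(D, n) = -28/3 (Y(D, n) = (-2*6)*(7/9) = -84/9 = -12*7/9 = -28/3)
-13*Y(268, -158) = -13*(-28/3) = 364/3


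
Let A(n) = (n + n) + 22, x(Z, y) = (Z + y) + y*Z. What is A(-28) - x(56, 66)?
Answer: -3852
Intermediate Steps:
x(Z, y) = Z + y + Z*y (x(Z, y) = (Z + y) + Z*y = Z + y + Z*y)
A(n) = 22 + 2*n (A(n) = 2*n + 22 = 22 + 2*n)
A(-28) - x(56, 66) = (22 + 2*(-28)) - (56 + 66 + 56*66) = (22 - 56) - (56 + 66 + 3696) = -34 - 1*3818 = -34 - 3818 = -3852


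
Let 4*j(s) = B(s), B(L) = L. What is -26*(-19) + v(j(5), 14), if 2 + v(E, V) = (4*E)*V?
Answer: 562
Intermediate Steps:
j(s) = s/4
v(E, V) = -2 + 4*E*V (v(E, V) = -2 + (4*E)*V = -2 + 4*E*V)
-26*(-19) + v(j(5), 14) = -26*(-19) + (-2 + 4*((¼)*5)*14) = 494 + (-2 + 4*(5/4)*14) = 494 + (-2 + 70) = 494 + 68 = 562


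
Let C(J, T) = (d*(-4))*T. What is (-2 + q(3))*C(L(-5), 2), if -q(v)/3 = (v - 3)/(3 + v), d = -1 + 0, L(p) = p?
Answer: -16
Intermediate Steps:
d = -1
C(J, T) = 4*T (C(J, T) = (-1*(-4))*T = 4*T)
q(v) = -3*(-3 + v)/(3 + v) (q(v) = -3*(v - 3)/(3 + v) = -3*(-3 + v)/(3 + v))
(-2 + q(3))*C(L(-5), 2) = (-2 + 3*(3 - 1*3)/(3 + 3))*(4*2) = (-2 + 3*(3 - 3)/6)*8 = (-2 + 3*(⅙)*0)*8 = (-2 + 0)*8 = -2*8 = -16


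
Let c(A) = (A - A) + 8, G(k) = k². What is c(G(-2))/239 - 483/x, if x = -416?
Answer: 118765/99424 ≈ 1.1945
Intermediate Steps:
c(A) = 8 (c(A) = 0 + 8 = 8)
c(G(-2))/239 - 483/x = 8/239 - 483/(-416) = 8*(1/239) - 483*(-1/416) = 8/239 + 483/416 = 118765/99424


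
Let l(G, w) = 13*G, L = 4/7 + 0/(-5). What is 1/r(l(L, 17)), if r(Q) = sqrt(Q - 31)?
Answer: -I*sqrt(1155)/165 ≈ -0.20597*I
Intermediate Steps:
L = 4/7 (L = 4*(1/7) + 0*(-1/5) = 4/7 + 0 = 4/7 ≈ 0.57143)
r(Q) = sqrt(-31 + Q)
1/r(l(L, 17)) = 1/(sqrt(-31 + 13*(4/7))) = 1/(sqrt(-31 + 52/7)) = 1/(sqrt(-165/7)) = 1/(I*sqrt(1155)/7) = -I*sqrt(1155)/165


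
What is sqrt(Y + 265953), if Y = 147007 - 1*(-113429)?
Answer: sqrt(526389) ≈ 725.53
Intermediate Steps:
Y = 260436 (Y = 147007 + 113429 = 260436)
sqrt(Y + 265953) = sqrt(260436 + 265953) = sqrt(526389)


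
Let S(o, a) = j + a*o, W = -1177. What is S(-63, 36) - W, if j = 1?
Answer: -1090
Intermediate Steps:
S(o, a) = 1 + a*o
S(-63, 36) - W = (1 + 36*(-63)) - 1*(-1177) = (1 - 2268) + 1177 = -2267 + 1177 = -1090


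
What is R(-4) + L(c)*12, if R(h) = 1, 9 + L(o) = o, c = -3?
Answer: -143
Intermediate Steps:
L(o) = -9 + o
R(-4) + L(c)*12 = 1 + (-9 - 3)*12 = 1 - 12*12 = 1 - 144 = -143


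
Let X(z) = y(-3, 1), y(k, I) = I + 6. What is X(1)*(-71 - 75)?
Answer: -1022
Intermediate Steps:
y(k, I) = 6 + I
X(z) = 7 (X(z) = 6 + 1 = 7)
X(1)*(-71 - 75) = 7*(-71 - 75) = 7*(-146) = -1022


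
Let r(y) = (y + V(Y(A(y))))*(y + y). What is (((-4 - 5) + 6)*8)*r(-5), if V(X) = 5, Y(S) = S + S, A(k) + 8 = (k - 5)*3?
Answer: 0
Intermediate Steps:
A(k) = -23 + 3*k (A(k) = -8 + (k - 5)*3 = -8 + (-5 + k)*3 = -8 + (-15 + 3*k) = -23 + 3*k)
Y(S) = 2*S
r(y) = 2*y*(5 + y) (r(y) = (y + 5)*(y + y) = (5 + y)*(2*y) = 2*y*(5 + y))
(((-4 - 5) + 6)*8)*r(-5) = (((-4 - 5) + 6)*8)*(2*(-5)*(5 - 5)) = ((-9 + 6)*8)*(2*(-5)*0) = -3*8*0 = -24*0 = 0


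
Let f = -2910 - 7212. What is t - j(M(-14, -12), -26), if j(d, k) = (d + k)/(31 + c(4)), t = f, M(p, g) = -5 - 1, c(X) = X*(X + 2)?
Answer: -556678/55 ≈ -10121.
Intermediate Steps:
f = -10122
c(X) = X*(2 + X)
M(p, g) = -6
t = -10122
j(d, k) = d/55 + k/55 (j(d, k) = (d + k)/(31 + 4*(2 + 4)) = (d + k)/(31 + 4*6) = (d + k)/(31 + 24) = (d + k)/55 = (d + k)*(1/55) = d/55 + k/55)
t - j(M(-14, -12), -26) = -10122 - ((1/55)*(-6) + (1/55)*(-26)) = -10122 - (-6/55 - 26/55) = -10122 - 1*(-32/55) = -10122 + 32/55 = -556678/55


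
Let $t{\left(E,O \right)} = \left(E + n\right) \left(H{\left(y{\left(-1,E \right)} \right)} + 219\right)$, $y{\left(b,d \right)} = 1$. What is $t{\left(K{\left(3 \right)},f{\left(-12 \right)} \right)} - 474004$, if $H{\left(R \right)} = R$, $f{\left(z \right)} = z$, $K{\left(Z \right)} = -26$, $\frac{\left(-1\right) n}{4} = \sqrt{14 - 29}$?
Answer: $-479724 - 880 i \sqrt{15} \approx -4.7972 \cdot 10^{5} - 3408.2 i$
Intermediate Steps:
$n = - 4 i \sqrt{15}$ ($n = - 4 \sqrt{14 - 29} = - 4 \sqrt{-15} = - 4 i \sqrt{15} \approx - 15.492 i$)
$t{\left(E,O \right)} = 220 E - 880 i \sqrt{15}$ ($t{\left(E,O \right)} = \left(E - 4 i \sqrt{15}\right) \left(1 + 219\right) = \left(E - 4 i \sqrt{15}\right) 220 = 220 E - 880 i \sqrt{15}$)
$t{\left(K{\left(3 \right)},f{\left(-12 \right)} \right)} - 474004 = \left(220 \left(-26\right) - 880 i \sqrt{15}\right) - 474004 = \left(-5720 - 880 i \sqrt{15}\right) - 474004 = -479724 - 880 i \sqrt{15}$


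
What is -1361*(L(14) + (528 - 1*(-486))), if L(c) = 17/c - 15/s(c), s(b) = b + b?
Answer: -38667371/28 ≈ -1.3810e+6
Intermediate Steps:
s(b) = 2*b
L(c) = 19/(2*c) (L(c) = 17/c - 15*1/(2*c) = 17/c - 15/(2*c) = 19/(2*c))
-1361*(L(14) + (528 - 1*(-486))) = -1361*((19/2)/14 + (528 - 1*(-486))) = -1361*((19/2)*(1/14) + (528 + 486)) = -1361*(19/28 + 1014) = -1361*28411/28 = -38667371/28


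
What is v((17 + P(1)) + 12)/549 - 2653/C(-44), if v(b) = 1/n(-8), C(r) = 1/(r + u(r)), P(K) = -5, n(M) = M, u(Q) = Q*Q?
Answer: -22045538593/4392 ≈ -5.0195e+6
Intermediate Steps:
u(Q) = Q**2
C(r) = 1/(r + r**2)
v(b) = -1/8 (v(b) = 1/(-8) = -1/8)
v((17 + P(1)) + 12)/549 - 2653/C(-44) = -1/8/549 - 2653/(1/((-44)*(1 - 44))) = -1/8*1/549 - 2653/((-1/44/(-43))) = -1/4392 - 2653/((-1/44*(-1/43))) = -1/4392 - 2653/1/1892 = -1/4392 - 2653*1892 = -1/4392 - 5019476 = -22045538593/4392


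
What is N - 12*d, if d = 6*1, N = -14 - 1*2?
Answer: -88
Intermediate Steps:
N = -16 (N = -14 - 2 = -16)
d = 6
N - 12*d = -16 - 12*6 = -16 - 72 = -88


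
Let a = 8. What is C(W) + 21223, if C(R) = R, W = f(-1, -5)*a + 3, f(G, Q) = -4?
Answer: 21194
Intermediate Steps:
W = -29 (W = -4*8 + 3 = -32 + 3 = -29)
C(W) + 21223 = -29 + 21223 = 21194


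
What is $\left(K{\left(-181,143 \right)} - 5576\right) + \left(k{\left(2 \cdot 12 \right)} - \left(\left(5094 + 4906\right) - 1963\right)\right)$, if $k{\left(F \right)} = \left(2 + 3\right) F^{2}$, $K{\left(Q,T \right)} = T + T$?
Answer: $-10447$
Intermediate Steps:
$K{\left(Q,T \right)} = 2 T$
$k{\left(F \right)} = 5 F^{2}$
$\left(K{\left(-181,143 \right)} - 5576\right) + \left(k{\left(2 \cdot 12 \right)} - \left(\left(5094 + 4906\right) - 1963\right)\right) = \left(2 \cdot 143 - 5576\right) + \left(5 \left(2 \cdot 12\right)^{2} - \left(\left(5094 + 4906\right) - 1963\right)\right) = \left(286 - 5576\right) + \left(5 \cdot 24^{2} - \left(10000 - 1963\right)\right) = -5290 + \left(5 \cdot 576 - 8037\right) = -5290 + \left(2880 - 8037\right) = -5290 - 5157 = -10447$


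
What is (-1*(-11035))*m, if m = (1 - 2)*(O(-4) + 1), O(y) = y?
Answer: 33105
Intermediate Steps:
m = 3 (m = (1 - 2)*(-4 + 1) = -1*(-3) = 3)
(-1*(-11035))*m = -1*(-11035)*3 = 11035*3 = 33105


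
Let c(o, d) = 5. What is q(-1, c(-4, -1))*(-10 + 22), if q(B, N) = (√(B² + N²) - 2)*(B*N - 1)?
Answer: 144 - 72*√26 ≈ -223.13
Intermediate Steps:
q(B, N) = (-1 + B*N)*(-2 + √(B² + N²)) (q(B, N) = (-2 + √(B² + N²))*(-1 + B*N) = (-1 + B*N)*(-2 + √(B² + N²)))
q(-1, c(-4, -1))*(-10 + 22) = (2 - √((-1)² + 5²) - 2*(-1)*5 - 1*5*√((-1)² + 5²))*(-10 + 22) = (2 - √(1 + 25) + 10 - 1*5*√(1 + 25))*12 = (2 - √26 + 10 - 1*5*√26)*12 = (2 - √26 + 10 - 5*√26)*12 = (12 - 6*√26)*12 = 144 - 72*√26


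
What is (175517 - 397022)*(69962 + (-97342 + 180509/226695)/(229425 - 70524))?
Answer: -5316443710618630529/343067259 ≈ -1.5497e+10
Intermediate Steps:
(175517 - 397022)*(69962 + (-97342 + 180509/226695)/(229425 - 70524)) = -221505*(69962 + (-97342 + 180509*(1/226695))/158901) = -221505*(69962 + (-97342 + 25787/32385)*(1/158901)) = -221505*(69962 - 3152394883/32385*1/158901) = -221505*(69962 - 3152394883/5146008885) = -221505*360021921217487/5146008885 = -5316443710618630529/343067259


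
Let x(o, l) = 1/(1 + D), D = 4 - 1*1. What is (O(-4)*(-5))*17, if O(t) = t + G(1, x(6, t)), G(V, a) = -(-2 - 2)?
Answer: 0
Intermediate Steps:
D = 3 (D = 4 - 1 = 3)
x(o, l) = 1/4 (x(o, l) = 1/(1 + 3) = 1/4)
G(V, a) = 4 (G(V, a) = -1*(-4) = 4)
O(t) = 4 + t (O(t) = t + 4 = 4 + t)
(O(-4)*(-5))*17 = ((4 - 4)*(-5))*17 = (0*(-5))*17 = 0*17 = 0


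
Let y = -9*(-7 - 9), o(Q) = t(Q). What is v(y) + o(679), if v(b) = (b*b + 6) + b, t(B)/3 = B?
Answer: 22923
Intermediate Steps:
t(B) = 3*B
o(Q) = 3*Q
y = 144 (y = -9*(-16) = 144)
v(b) = 6 + b + b² (v(b) = (b² + 6) + b = (6 + b²) + b = 6 + b + b²)
v(y) + o(679) = (6 + 144 + 144²) + 3*679 = (6 + 144 + 20736) + 2037 = 20886 + 2037 = 22923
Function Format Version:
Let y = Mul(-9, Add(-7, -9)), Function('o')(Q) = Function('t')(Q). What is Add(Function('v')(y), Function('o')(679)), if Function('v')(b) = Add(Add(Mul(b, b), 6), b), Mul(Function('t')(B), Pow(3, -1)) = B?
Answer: 22923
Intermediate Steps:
Function('t')(B) = Mul(3, B)
Function('o')(Q) = Mul(3, Q)
y = 144 (y = Mul(-9, -16) = 144)
Function('v')(b) = Add(6, b, Pow(b, 2)) (Function('v')(b) = Add(Add(Pow(b, 2), 6), b) = Add(Add(6, Pow(b, 2)), b) = Add(6, b, Pow(b, 2)))
Add(Function('v')(y), Function('o')(679)) = Add(Add(6, 144, Pow(144, 2)), Mul(3, 679)) = Add(Add(6, 144, 20736), 2037) = Add(20886, 2037) = 22923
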